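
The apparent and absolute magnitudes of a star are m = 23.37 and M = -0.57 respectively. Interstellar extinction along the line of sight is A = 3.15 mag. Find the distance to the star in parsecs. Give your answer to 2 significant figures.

m − M = 5 log₁₀(d/10 pc) + A  ⇒  23.37 − (-0.57) − 3.15 = 5 log₁₀(d/10)
20.790 = 5 log₁₀(d/10)
log₁₀ d = (m − M − A)/5 + 1 = 5.1580
d = 10^5.1580 = 143900 pc

d ≈ 140000 pc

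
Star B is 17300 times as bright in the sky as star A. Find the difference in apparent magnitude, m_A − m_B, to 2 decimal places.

m_A − m_B ≈ 10.60

Pogson: Δm = −2.5 log₁₀(ratio) = −2.5 log₁₀(17300) = −2.5 × 4.2380 = -10.595
Star B is brighter so has the smaller magnitude: m_A − m_B is positive.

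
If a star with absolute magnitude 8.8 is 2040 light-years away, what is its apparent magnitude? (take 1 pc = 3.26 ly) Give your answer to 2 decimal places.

m ≈ 17.78

d = 2040 ly / 3.26 = 625.8 pc
m = M + 5 log₁₀ d − 5 = 8.8 + 5·2.7964 − 5 = 17.782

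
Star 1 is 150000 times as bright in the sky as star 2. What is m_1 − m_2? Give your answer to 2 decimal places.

m_1 − m_2 ≈ -12.94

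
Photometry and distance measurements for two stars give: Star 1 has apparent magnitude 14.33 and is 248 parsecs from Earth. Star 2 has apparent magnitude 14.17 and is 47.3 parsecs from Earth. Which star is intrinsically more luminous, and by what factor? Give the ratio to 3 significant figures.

Star 1: M = m − 5 log₁₀ d + 5 = 14.33 − 5·2.3945 + 5 = 7.358
Star 2: M = m − 5 log₁₀ d + 5 = 14.17 − 5·1.6749 + 5 = 10.796
ΔM = M_1 − M_2 = 7.358 − (10.796) = -3.438; smaller M is more luminous → Star 1.
L ratio = 10^(0.4 |ΔM|) = 10^1.375 = 23.72

Star 1 is more luminous, by a factor of 23.7.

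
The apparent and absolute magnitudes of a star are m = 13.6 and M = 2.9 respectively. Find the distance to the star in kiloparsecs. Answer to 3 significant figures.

d ≈ 1.38 kpc

Distance modulus: m − M = 13.6 − (2.9) = 10.700
m − M = 5 log₁₀ d − 5
log₁₀ d = (m − M)/5 + 1 = 3.1400
d = 10^3.1400 = 1380 pc
= 1.380 kpc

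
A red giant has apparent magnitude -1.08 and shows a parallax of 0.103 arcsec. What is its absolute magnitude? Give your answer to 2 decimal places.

M ≈ -1.02

d = 1/p = 1/0.103″ = 9.709 pc
5 log₁₀(d/10 pc) = 5 log₁₀(9.709) − 5 = -0.064
M = m − 5 log₁₀(d/10) = -1.08 + 0.064 = -1.016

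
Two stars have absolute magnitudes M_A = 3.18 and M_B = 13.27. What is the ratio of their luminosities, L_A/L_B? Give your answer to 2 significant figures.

ΔM = M_A − M_B = -10.09
L_A/L_B = 10^(−0.4 ΔM) = 10^4.036 = 10860

L_A/L_B ≈ 11000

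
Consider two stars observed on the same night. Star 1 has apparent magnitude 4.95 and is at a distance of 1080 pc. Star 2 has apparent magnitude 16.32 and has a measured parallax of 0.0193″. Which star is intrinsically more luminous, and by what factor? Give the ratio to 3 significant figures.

Star 1: M = m − 5 log₁₀ d + 5 = 4.95 − 5·3.0334 + 5 = -5.217
Star 2: d = 1/p = 1/0.0193″ = 51.81 pc
Star 2: M = m − 5 log₁₀ d + 5 = 16.32 − 5·1.7144 + 5 = 12.748
ΔM = M_1 − M_2 = -5.217 − (12.748) = -17.965; smaller M is more luminous → Star 1.
L ratio = 10^(0.4 |ΔM|) = 10^7.186 = 1.534×10^7

Star 1 is more luminous, by a factor of 1.53×10^7.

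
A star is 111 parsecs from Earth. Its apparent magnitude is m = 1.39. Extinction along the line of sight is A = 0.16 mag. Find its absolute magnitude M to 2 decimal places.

M ≈ -4.00

5 log₁₀(d/10 pc) = 5 log₁₀(111.0) − 5 = 5.227
M = m − 5 log₁₀(d/10) − A = 1.39 − 5.227 − 0.16 = -3.997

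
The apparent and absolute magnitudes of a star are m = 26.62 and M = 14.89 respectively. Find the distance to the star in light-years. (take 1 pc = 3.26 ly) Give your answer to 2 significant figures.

d ≈ 7200 ly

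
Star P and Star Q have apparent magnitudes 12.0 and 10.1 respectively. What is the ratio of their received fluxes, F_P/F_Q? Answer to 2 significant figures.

F_P/F_Q ≈ 0.17

Magnitude difference = 1.9
Flux ratio = 10^(−0.4 Δm) = 10^(−0.4 × 1.9) = 10^-0.760 = 0.1738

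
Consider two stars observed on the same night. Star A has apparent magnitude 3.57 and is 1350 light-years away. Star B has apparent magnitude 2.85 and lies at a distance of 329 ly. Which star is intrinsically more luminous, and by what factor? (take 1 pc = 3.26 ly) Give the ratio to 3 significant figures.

Star A: d = 1350 ly / 3.26 = 414.1 pc
Star A: M = m − 5 log₁₀ d + 5 = 3.57 − 5·2.6171 + 5 = -4.516
Star B: d = 329 ly / 3.26 = 100.9 pc
Star B: M = m − 5 log₁₀ d + 5 = 2.85 − 5·2.0040 + 5 = -2.170
ΔM = M_A − M_B = -4.516 − (-2.170) = -2.346; smaller M is more luminous → Star A.
L ratio = 10^(0.4 |ΔM|) = 10^0.938 = 8.675

Star A is more luminous, by a factor of 8.68.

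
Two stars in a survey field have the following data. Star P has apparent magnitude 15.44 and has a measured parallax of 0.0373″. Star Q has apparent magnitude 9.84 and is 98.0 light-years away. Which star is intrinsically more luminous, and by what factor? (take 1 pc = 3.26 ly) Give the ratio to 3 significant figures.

Star P: d = 1/p = 1/0.0373″ = 26.81 pc
Star P: M = m − 5 log₁₀ d + 5 = 15.44 − 5·1.4283 + 5 = 13.299
Star Q: d = 98.0 ly / 3.26 = 30.06 pc
Star Q: M = m − 5 log₁₀ d + 5 = 9.84 − 5·1.4780 + 5 = 7.450
ΔM = M_P − M_Q = 13.299 − (7.450) = 5.849; smaller M is more luminous → Star Q.
L ratio = 10^(0.4 |ΔM|) = 10^2.339 = 218.5

Star Q is more luminous, by a factor of 218.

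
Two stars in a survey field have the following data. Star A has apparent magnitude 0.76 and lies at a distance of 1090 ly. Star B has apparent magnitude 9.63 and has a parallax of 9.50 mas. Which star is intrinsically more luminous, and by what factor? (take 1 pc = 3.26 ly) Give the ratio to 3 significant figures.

Star A: d = 1090 ly / 3.26 = 334.4 pc
Star A: M = m − 5 log₁₀ d + 5 = 0.76 − 5·2.5242 + 5 = -6.861
Star B: p = 9.50 mas = 9.50×10^-3″ → d = 1/p = 105.3 pc
Star B: M = m − 5 log₁₀ d + 5 = 9.63 − 5·2.0223 + 5 = 4.519
ΔM = M_A − M_B = -6.861 − (4.519) = -11.380; smaller M is more luminous → Star A.
L ratio = 10^(0.4 |ΔM|) = 10^4.552 = 35630

Star A is more luminous, by a factor of 35600.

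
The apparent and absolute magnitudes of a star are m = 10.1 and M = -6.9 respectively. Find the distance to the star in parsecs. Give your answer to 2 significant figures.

d ≈ 25000 pc

Distance modulus: m − M = 10.1 − (-6.9) = 17.000
m − M = 5 log₁₀ d − 5
log₁₀ d = (m − M)/5 + 1 = 4.4000
d = 10^4.4000 = 25120 pc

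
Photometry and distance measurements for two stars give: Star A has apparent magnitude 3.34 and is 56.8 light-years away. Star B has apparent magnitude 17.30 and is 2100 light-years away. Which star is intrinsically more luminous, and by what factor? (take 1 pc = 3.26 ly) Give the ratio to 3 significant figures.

Star A is more luminous, by a factor of 281.

Star A: d = 56.8 ly / 3.26 = 17.42 pc
Star A: M = m − 5 log₁₀ d + 5 = 3.34 − 5·1.2411 + 5 = 2.134
Star B: d = 2100 ly / 3.26 = 644.2 pc
Star B: M = m − 5 log₁₀ d + 5 = 17.30 − 5·2.8090 + 5 = 8.255
ΔM = M_A − M_B = 2.134 − (8.255) = -6.121; smaller M is more luminous → Star A.
L ratio = 10^(0.4 |ΔM|) = 10^2.448 = 280.7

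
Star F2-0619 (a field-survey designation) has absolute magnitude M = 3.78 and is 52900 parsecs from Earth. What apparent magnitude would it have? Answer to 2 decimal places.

m ≈ 22.40

m = M + 5 log₁₀ d − 5 = 3.78 + 5·4.7235 − 5 = 22.397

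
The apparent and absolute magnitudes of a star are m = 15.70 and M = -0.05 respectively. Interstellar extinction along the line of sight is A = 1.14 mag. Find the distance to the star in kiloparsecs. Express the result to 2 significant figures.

m − M = 5 log₁₀(d/10 pc) + A  ⇒  15.70 − (-0.05) − 1.14 = 5 log₁₀(d/10)
14.610 = 5 log₁₀(d/10)
log₁₀ d = (m − M − A)/5 + 1 = 3.9220
d = 10^3.9220 = 8356 pc
= 8.356 kpc

d ≈ 8.4 kpc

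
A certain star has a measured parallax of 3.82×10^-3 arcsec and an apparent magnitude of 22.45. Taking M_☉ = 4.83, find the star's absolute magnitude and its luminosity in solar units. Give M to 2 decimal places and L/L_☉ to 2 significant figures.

d = 1/p = 1/3.82×10^-3″ = 261.8 pc
M = m − 5 log₁₀ d + 5 = 22.45 − 5·2.4179 + 5 = 15.360
M − M_☉ = 15.360 − 4.83 = 10.530
L/L_☉ = 10^(−0.4 × 10.530) = 6.136×10^-5

M ≈ 15.36; L/L_☉ ≈ 6.1×10^-5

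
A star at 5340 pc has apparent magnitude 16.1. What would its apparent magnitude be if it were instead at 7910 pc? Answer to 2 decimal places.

m ≈ 16.95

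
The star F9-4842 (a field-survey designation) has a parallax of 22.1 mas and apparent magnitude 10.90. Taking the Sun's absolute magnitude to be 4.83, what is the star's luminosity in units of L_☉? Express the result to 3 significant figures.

L/L_☉ ≈ 0.0764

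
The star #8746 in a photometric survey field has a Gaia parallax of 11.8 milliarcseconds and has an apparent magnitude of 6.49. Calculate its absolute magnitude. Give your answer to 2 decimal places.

p = 11.8 mas = 0.0118″ → d = 1/p = 84.75 pc
5 log₁₀(d/10 pc) = 5 log₁₀(84.75) − 5 = 4.641
M = m − 5 log₁₀(d/10) = 6.49 − 4.641 = 1.849

M ≈ 1.85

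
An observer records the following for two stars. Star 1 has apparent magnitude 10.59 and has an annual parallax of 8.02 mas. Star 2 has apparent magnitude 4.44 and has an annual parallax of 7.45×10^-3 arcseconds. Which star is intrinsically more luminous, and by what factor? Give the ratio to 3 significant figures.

Star 1: p = 8.02 mas = 8.02×10^-3″ → d = 1/p = 124.7 pc
Star 1: M = m − 5 log₁₀ d + 5 = 10.59 − 5·2.0958 + 5 = 5.111
Star 2: d = 1/p = 1/7.45×10^-3″ = 134.2 pc
Star 2: M = m − 5 log₁₀ d + 5 = 4.44 − 5·2.1278 + 5 = -1.199
ΔM = M_1 − M_2 = 5.111 − (-1.199) = 6.310; smaller M is more luminous → Star 2.
L ratio = 10^(0.4 |ΔM|) = 10^2.524 = 334.2

Star 2 is more luminous, by a factor of 334.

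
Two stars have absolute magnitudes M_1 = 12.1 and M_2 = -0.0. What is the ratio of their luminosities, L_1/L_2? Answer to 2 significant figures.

ΔM = M_1 − M_2 = 12.1
L_1/L_2 = 10^(−0.4 ΔM) = 10^-4.840 = 1.445×10^-5

L_1/L_2 ≈ 1.4×10^-5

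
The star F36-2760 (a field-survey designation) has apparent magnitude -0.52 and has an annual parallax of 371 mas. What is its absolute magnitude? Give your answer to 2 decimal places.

p = 371 mas = 0.371″ → d = 1/p = 2.695 pc
5 log₁₀(d/10 pc) = 5 log₁₀(2.695) − 5 = -2.847
M = m − 5 log₁₀(d/10) = -0.52 + 2.847 = 2.327

M ≈ 2.33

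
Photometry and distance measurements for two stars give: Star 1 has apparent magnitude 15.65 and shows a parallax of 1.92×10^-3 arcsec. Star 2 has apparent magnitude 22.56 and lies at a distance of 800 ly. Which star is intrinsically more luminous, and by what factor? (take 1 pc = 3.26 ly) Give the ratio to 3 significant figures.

Star 1 is more luminous, by a factor of 2620.

Star 1: d = 1/p = 1/1.92×10^-3″ = 520.8 pc
Star 1: M = m − 5 log₁₀ d + 5 = 15.65 − 5·2.7167 + 5 = 7.067
Star 2: d = 800 ly / 3.26 = 245.4 pc
Star 2: M = m − 5 log₁₀ d + 5 = 22.56 − 5·2.3899 + 5 = 15.611
ΔM = M_1 − M_2 = 7.067 − (15.611) = -8.544; smaller M is more luminous → Star 1.
L ratio = 10^(0.4 |ΔM|) = 10^3.418 = 2616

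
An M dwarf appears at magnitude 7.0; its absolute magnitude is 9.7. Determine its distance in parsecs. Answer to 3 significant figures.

μ = m − M = -2.700
m − M = 5 log₁₀ d − 5
log₁₀ d = (m − M)/5 + 1 = 0.4600
d = 10^0.4600 = 2.884 pc

d ≈ 2.88 pc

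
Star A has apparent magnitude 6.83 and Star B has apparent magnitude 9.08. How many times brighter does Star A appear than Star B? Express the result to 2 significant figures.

7.9

Δm = 6.83 − (9.08) = -2.25
Flux ratio = 10^(−0.4 Δm) = 10^(−0.4 × -2.25) = 10^0.900 = 7.943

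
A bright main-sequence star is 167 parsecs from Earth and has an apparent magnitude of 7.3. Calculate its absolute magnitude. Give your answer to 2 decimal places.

M ≈ 1.19

5 log₁₀(d/10 pc) = 5 log₁₀(167.0) − 5 = 6.114
M = m − 5 log₁₀(d/10) = 7.3 − 6.114 = 1.186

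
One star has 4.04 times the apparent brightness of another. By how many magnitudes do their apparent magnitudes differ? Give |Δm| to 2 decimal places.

Pogson: Δm = −2.5 log₁₀(ratio) = −2.5 log₁₀(4.04) = −2.5 × 0.6064 = -1.516

|Δm| ≈ 1.52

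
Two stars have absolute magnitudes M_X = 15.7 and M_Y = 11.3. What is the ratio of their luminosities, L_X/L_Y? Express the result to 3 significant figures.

ΔM = M_X − M_Y = 4.4
L_X/L_Y = 10^(−0.4 ΔM) = 10^-1.760 = 0.01738

L_X/L_Y ≈ 0.0174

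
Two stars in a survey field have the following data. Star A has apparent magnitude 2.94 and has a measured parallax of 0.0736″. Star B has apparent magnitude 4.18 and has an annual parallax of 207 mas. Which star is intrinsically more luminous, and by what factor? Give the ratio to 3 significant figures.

Star A: d = 1/p = 1/0.0736″ = 13.59 pc
Star A: M = m − 5 log₁₀ d + 5 = 2.94 − 5·1.1331 + 5 = 2.274
Star B: p = 207 mas = 0.207″ → d = 1/p = 4.831 pc
Star B: M = m − 5 log₁₀ d + 5 = 4.18 − 5·0.6840 + 5 = 5.760
ΔM = M_A − M_B = 2.274 − (5.760) = -3.485; smaller M is more luminous → Star A.
L ratio = 10^(0.4 |ΔM|) = 10^1.394 = 24.78

Star A is more luminous, by a factor of 24.8.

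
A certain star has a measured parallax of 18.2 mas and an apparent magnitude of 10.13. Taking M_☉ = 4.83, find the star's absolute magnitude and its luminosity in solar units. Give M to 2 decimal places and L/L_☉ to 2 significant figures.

d = 1/p = 1000/18.2 mas = 54.95 pc
M = m − 5 log₁₀ d + 5 = 10.13 − 5·1.7399 + 5 = 6.430
M − M_☉ = 6.430 − 4.83 = 1.600
L/L_☉ = 10^(−0.4 × 1.600) = 0.2290

M ≈ 6.43; L/L_☉ ≈ 0.23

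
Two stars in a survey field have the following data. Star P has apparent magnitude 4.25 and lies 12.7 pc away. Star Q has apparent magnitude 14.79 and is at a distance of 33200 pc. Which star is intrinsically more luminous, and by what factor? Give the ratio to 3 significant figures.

Star P: M = m − 5 log₁₀ d + 5 = 4.25 − 5·1.1038 + 5 = 3.731
Star Q: M = m − 5 log₁₀ d + 5 = 14.79 − 5·4.5211 + 5 = -2.816
ΔM = M_P − M_Q = 3.731 − (-2.816) = 6.547; smaller M is more luminous → Star Q.
L ratio = 10^(0.4 |ΔM|) = 10^2.619 = 415.6

Star Q is more luminous, by a factor of 416.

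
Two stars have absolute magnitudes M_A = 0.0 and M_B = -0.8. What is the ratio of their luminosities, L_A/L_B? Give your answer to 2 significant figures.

L_A/L_B ≈ 0.48

ΔM = M_A − M_B = 0.8
L_A/L_B = 10^(−0.4 ΔM) = 10^-0.320 = 0.4786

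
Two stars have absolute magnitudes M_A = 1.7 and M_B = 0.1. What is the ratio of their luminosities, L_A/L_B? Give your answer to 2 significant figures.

L_A/L_B ≈ 0.23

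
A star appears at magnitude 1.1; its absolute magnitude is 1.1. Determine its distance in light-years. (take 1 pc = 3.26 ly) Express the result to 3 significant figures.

Distance modulus: m − M = 1.1 − (1.1) = 0.000
m − M = 5 log₁₀ d − 5
log₁₀ d = (m − M)/5 + 1 = 1.0000
d = 10^1.0000 = 10.00 pc
= 32.60 ly

d ≈ 32.6 ly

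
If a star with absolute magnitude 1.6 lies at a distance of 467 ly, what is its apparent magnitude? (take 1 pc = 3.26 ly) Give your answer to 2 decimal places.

d = 467 ly / 3.26 = 143.3 pc
m = M + 5 log₁₀ d − 5 = 1.6 + 5·2.1561 − 5 = 7.380

m ≈ 7.38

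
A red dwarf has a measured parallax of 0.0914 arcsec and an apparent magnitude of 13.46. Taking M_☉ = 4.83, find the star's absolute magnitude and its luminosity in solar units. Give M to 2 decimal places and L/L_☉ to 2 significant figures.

M ≈ 13.26; L/L_☉ ≈ 4.2×10^-4

d = 1/p = 1/0.0914″ = 10.94 pc
M = m − 5 log₁₀ d + 5 = 13.46 − 5·1.0391 + 5 = 13.265
M − M_☉ = 13.265 − 4.83 = 8.435
L/L_☉ = 10^(−0.4 × 8.435) = 4.228×10^-4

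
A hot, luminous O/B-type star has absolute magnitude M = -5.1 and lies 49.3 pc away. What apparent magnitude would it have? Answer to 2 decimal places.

m ≈ -1.64

m = M + 5 log₁₀ d − 5 = -5.1 + 5·1.6928 − 5 = -1.636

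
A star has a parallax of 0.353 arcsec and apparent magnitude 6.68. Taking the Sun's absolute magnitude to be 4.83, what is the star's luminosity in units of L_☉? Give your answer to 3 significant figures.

d = 1/p = 1/0.353″ = 2.833 pc
M = m − 5 log₁₀ d + 5 = 6.68 − 5·0.4522 + 5 = 9.419
M − M_☉ = 9.419 − 4.83 = 4.589
L/L_☉ = 10^(−0.4 × 4.589) = 0.01460

L/L_☉ ≈ 0.0146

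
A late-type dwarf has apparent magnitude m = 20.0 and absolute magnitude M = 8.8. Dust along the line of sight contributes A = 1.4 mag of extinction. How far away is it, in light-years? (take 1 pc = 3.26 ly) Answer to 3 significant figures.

d ≈ 2970 ly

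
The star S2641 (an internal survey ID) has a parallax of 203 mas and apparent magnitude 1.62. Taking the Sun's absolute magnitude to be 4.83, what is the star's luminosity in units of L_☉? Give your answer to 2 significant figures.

L/L_☉ ≈ 4.7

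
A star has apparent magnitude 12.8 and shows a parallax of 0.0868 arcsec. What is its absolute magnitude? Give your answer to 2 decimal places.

d = 1/p = 1/0.0868″ = 11.52 pc
5 log₁₀(d/10 pc) = 5 log₁₀(11.52) − 5 = 0.307
M = m − 5 log₁₀(d/10) = 12.8 − 0.307 = 12.493

M ≈ 12.49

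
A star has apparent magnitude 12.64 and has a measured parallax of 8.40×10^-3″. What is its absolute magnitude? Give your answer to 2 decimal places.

M ≈ 7.26

d = 1/p = 1/8.40×10^-3″ = 119.0 pc
5 log₁₀(d/10 pc) = 5 log₁₀(119.0) − 5 = 5.379
M = m − 5 log₁₀(d/10) = 12.64 − 5.379 = 7.261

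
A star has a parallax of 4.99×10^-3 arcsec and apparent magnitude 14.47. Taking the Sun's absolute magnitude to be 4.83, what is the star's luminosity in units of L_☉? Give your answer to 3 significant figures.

L/L_☉ ≈ 0.0559

d = 1/p = 1/4.99×10^-3″ = 200.4 pc
M = m − 5 log₁₀ d + 5 = 14.47 − 5·2.3019 + 5 = 7.961
M − M_☉ = 7.961 − 4.83 = 3.131
L/L_☉ = 10^(−0.4 × 3.131) = 0.05595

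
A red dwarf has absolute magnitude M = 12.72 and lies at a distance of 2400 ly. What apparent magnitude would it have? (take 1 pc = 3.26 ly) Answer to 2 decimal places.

d = 2400 ly / 3.26 = 736.2 pc
m = M + 5 log₁₀ d − 5 = 12.72 + 5·2.8670 − 5 = 22.055

m ≈ 22.05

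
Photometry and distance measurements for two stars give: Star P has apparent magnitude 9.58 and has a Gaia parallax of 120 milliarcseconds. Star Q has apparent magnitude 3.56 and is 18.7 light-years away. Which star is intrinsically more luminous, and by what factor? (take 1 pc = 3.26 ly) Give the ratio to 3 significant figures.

Star P: p = 120 mas = 0.120″ → d = 1/p = 8.333 pc
Star P: M = m − 5 log₁₀ d + 5 = 9.58 − 5·0.9208 + 5 = 9.976
Star Q: d = 18.7 ly / 3.26 = 5.736 pc
Star Q: M = m − 5 log₁₀ d + 5 = 3.56 − 5·0.7586 + 5 = 4.767
ΔM = M_P − M_Q = 9.976 − (4.767) = 5.209; smaller M is more luminous → Star Q.
L ratio = 10^(0.4 |ΔM|) = 10^2.084 = 121.2

Star Q is more luminous, by a factor of 121.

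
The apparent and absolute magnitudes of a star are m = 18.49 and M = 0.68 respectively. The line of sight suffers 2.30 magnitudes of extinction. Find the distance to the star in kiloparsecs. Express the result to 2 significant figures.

d ≈ 13 kpc

m − M = 5 log₁₀(d/10 pc) + A  ⇒  18.49 − (0.68) − 2.30 = 5 log₁₀(d/10)
15.510 = 5 log₁₀(d/10)
log₁₀ d = (m − M − A)/5 + 1 = 4.1020
d = 10^4.1020 = 12650 pc
= 12.65 kpc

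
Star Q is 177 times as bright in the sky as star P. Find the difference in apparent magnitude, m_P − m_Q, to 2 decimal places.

Pogson: Δm = −2.5 log₁₀(ratio) = −2.5 log₁₀(177) = −2.5 × 2.2480 = -5.620
Star Q is brighter so has the smaller magnitude: m_P − m_Q is positive.

m_P − m_Q ≈ 5.62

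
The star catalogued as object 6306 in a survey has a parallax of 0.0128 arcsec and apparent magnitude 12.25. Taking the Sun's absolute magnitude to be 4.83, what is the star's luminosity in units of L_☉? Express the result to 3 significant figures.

L/L_☉ ≈ 0.0657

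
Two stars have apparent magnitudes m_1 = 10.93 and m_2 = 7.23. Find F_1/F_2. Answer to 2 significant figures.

Magnitude difference = 3.70
Flux ratio = 10^(−0.4 Δm) = 10^(−0.4 × 3.70) = 10^-1.480 = 0.03311

F_1/F_2 ≈ 0.033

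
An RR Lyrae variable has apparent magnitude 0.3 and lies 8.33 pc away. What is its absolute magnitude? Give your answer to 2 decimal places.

5 log₁₀(d/10 pc) = 5 log₁₀(8.330) − 5 = -0.397
M = m − 5 log₁₀(d/10) = 0.3 + 0.397 = 0.697

M ≈ 0.70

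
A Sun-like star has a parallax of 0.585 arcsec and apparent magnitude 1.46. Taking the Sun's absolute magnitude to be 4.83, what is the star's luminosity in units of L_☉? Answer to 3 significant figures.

d = 1/p = 1/0.585″ = 1.709 pc
M = m − 5 log₁₀ d + 5 = 1.46 − 5·0.2328 + 5 = 5.296
M − M_☉ = 5.296 − 4.83 = 0.466
L/L_☉ = 10^(−0.4 × 0.466) = 0.6512

L/L_☉ ≈ 0.651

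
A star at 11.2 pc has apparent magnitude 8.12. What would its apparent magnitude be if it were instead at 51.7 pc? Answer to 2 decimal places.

m ≈ 11.44

Flux ∝ 1/d², so Δm = 5 log₁₀(d₂/d₁) = 5 log₁₀(51.7/11.2) = 3.321
m₂ = m₁ + Δm = 8.12 + (3.321) = 11.441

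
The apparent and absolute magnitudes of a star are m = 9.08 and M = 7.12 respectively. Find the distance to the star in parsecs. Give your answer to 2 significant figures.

d ≈ 25 pc

μ = m − M = 1.960
m − M = 5 log₁₀ d − 5
log₁₀ d = (m − M)/5 + 1 = 1.3920
d = 10^1.3920 = 24.66 pc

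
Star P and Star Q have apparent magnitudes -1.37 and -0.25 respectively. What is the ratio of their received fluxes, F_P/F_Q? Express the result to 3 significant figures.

Δm = -1.37 − (-0.25) = -1.12
Flux ratio = 10^(−0.4 Δm) = 10^(−0.4 × -1.12) = 10^0.448 = 2.805

F_P/F_Q ≈ 2.81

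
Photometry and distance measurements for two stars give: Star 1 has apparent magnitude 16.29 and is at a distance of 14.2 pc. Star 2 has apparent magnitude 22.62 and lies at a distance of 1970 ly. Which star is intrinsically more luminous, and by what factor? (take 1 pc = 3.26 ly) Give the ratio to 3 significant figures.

Star 1: M = m − 5 log₁₀ d + 5 = 16.29 − 5·1.1523 + 5 = 15.529
Star 2: d = 1970 ly / 3.26 = 604.3 pc
Star 2: M = m − 5 log₁₀ d + 5 = 22.62 − 5·2.7812 + 5 = 13.714
ΔM = M_1 − M_2 = 15.529 − (13.714) = 1.815; smaller M is more luminous → Star 2.
L ratio = 10^(0.4 |ΔM|) = 10^0.726 = 5.320

Star 2 is more luminous, by a factor of 5.32.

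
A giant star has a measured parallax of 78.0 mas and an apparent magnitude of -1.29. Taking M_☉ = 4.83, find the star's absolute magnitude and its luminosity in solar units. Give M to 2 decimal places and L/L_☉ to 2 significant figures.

M ≈ -1.83; L/L_☉ ≈ 460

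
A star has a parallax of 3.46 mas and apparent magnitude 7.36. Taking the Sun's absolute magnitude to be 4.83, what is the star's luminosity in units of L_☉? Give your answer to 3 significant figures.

L/L_☉ ≈ 81.3

d = 1/p = 1000/3.46 mas = 289.0 pc
M = m − 5 log₁₀ d + 5 = 7.36 − 5·2.4609 + 5 = 0.055
M − M_☉ = 0.055 − 4.83 = -4.775
L/L_☉ = 10^(−0.4 × -4.775) = 81.25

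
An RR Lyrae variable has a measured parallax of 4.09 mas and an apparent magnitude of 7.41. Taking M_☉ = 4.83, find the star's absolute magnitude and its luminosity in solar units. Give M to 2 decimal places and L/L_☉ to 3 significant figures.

M ≈ 0.47; L/L_☉ ≈ 55.5

d = 1/p = 1000/4.09 mas = 244.5 pc
M = m − 5 log₁₀ d + 5 = 7.41 − 5·2.3883 + 5 = 0.469
M − M_☉ = 0.469 − 4.83 = -4.361
L/L_☉ = 10^(−0.4 × -4.361) = 55.53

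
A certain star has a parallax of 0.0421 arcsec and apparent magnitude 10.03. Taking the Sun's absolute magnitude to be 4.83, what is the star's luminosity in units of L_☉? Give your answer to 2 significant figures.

L/L_☉ ≈ 0.047

d = 1/p = 1/0.0421″ = 23.75 pc
M = m − 5 log₁₀ d + 5 = 10.03 − 5·1.3757 + 5 = 8.151
M − M_☉ = 8.151 − 4.83 = 3.321
L/L_☉ = 10^(−0.4 × 3.321) = 0.04693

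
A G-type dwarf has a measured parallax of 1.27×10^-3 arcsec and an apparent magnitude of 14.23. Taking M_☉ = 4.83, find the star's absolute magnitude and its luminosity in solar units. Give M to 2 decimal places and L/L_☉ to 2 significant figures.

M ≈ 4.75; L/L_☉ ≈ 1.1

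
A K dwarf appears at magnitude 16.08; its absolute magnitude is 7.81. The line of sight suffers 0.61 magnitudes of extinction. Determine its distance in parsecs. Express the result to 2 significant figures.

d ≈ 340 pc

m − M = 5 log₁₀(d/10 pc) + A  ⇒  16.08 − (7.81) − 0.61 = 5 log₁₀(d/10)
7.660 = 5 log₁₀(d/10)
log₁₀ d = (m − M − A)/5 + 1 = 2.5320
d = 10^2.5320 = 340.4 pc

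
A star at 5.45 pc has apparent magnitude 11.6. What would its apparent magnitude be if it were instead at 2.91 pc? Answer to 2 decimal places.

m ≈ 10.24

Flux ∝ 1/d², so Δm = 5 log₁₀(d₂/d₁) = 5 log₁₀(2.91/5.45) = -1.363
m₂ = m₁ + Δm = 11.6 + (-1.363) = 10.237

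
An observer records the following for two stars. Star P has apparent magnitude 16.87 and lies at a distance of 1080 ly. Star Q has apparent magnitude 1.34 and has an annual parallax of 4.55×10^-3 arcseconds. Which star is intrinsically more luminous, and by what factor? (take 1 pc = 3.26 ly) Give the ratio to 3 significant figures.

Star Q is more luminous, by a factor of 717000.

Star P: d = 1080 ly / 3.26 = 331.3 pc
Star P: M = m − 5 log₁₀ d + 5 = 16.87 − 5·2.5202 + 5 = 9.269
Star Q: d = 1/p = 1/4.55×10^-3″ = 219.8 pc
Star Q: M = m − 5 log₁₀ d + 5 = 1.34 − 5·2.3420 + 5 = -5.370
ΔM = M_P − M_Q = 9.269 − (-5.370) = 14.639; smaller M is more luminous → Star Q.
L ratio = 10^(0.4 |ΔM|) = 10^5.856 = 717100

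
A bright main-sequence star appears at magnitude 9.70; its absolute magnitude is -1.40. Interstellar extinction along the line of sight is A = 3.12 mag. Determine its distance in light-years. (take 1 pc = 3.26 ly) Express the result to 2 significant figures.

m − M = 5 log₁₀(d/10 pc) + A  ⇒  9.70 − (-1.40) − 3.12 = 5 log₁₀(d/10)
7.980 = 5 log₁₀(d/10)
log₁₀ d = (m − M − A)/5 + 1 = 2.5960
d = 10^2.5960 = 394.5 pc
= 1286 ly

d ≈ 1300 ly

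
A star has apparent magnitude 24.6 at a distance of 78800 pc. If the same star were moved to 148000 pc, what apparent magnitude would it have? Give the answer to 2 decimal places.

m ≈ 25.97

Flux ∝ 1/d², so Δm = 5 log₁₀(d₂/d₁) = 5 log₁₀(148000/78800) = 1.369
m₂ = m₁ + Δm = 24.6 + (1.369) = 25.969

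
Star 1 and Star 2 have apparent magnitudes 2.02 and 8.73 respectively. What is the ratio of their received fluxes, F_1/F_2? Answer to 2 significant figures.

F_1/F_2 ≈ 480

Δm = 2.02 − (8.73) = -6.71
Flux ratio = 10^(−0.4 Δm) = 10^(−0.4 × -6.71) = 10^2.684 = 483.1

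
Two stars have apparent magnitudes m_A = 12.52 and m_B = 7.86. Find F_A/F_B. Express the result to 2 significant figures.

F_A/F_B ≈ 0.014

Δm = 12.52 − (7.86) = 4.66
Flux ratio = 10^(−0.4 Δm) = 10^(−0.4 × 4.66) = 10^-1.864 = 0.01368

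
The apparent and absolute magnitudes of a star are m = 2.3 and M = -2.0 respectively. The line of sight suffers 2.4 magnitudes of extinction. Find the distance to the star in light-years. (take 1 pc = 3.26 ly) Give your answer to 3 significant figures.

m − M = 5 log₁₀(d/10 pc) + A  ⇒  2.3 − (-2.0) − 2.4 = 5 log₁₀(d/10)
1.900 = 5 log₁₀(d/10)
log₁₀ d = (m − M − A)/5 + 1 = 1.3800
d = 10^1.3800 = 23.99 pc
= 78.20 ly

d ≈ 78.2 ly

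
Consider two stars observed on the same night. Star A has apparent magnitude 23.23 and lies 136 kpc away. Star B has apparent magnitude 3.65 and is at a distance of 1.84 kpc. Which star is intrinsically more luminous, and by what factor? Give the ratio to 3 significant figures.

Star B is more luminous, by a factor of 12400.

Star A: d = 136 kpc = 136000 pc
Star A: M = m − 5 log₁₀ d + 5 = 23.23 − 5·5.1335 + 5 = 2.562
Star B: d = 1.84 kpc = 1840 pc
Star B: M = m − 5 log₁₀ d + 5 = 3.65 − 5·3.2648 + 5 = -7.674
ΔM = M_A − M_B = 2.562 − (-7.674) = 10.236; smaller M is more luminous → Star B.
L ratio = 10^(0.4 |ΔM|) = 10^4.095 = 12430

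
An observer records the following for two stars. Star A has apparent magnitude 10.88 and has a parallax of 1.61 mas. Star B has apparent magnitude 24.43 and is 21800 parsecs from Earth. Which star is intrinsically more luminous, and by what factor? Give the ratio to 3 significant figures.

Star A: p = 1.61 mas = 1.61×10^-3″ → d = 1/p = 621.1 pc
Star A: M = m − 5 log₁₀ d + 5 = 10.88 − 5·2.7932 + 5 = 1.914
Star B: M = m − 5 log₁₀ d + 5 = 24.43 − 5·4.3385 + 5 = 7.738
ΔM = M_A − M_B = 1.914 − (7.738) = -5.824; smaller M is more luminous → Star A.
L ratio = 10^(0.4 |ΔM|) = 10^2.329 = 213.5

Star A is more luminous, by a factor of 214.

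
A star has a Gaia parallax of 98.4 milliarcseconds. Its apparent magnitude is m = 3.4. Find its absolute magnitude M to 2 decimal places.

M ≈ 3.36

p = 98.4 mas = 0.0984″ → d = 1/p = 10.16 pc
5 log₁₀(d/10 pc) = 5 log₁₀(10.16) − 5 = 0.035
M = m − 5 log₁₀(d/10) = 3.4 − 0.035 = 3.365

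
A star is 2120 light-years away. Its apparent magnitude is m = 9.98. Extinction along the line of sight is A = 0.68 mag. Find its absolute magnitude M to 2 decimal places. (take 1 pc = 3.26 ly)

M ≈ 0.23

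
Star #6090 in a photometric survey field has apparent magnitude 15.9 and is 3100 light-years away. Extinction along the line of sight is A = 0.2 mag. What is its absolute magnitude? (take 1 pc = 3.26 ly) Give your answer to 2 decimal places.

M ≈ 5.81

d = 3100 ly / 3.26 = 950.9 pc
5 log₁₀(d/10 pc) = 5 log₁₀(950.9) − 5 = 9.891
M = m − 5 log₁₀(d/10) − A = 15.9 − 9.891 − 0.2 = 5.809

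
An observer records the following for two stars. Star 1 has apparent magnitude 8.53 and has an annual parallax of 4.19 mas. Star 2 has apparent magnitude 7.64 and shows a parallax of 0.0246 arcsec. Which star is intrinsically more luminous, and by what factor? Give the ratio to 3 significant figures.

Star 1 is more luminous, by a factor of 15.2.

Star 1: p = 4.19 mas = 4.19×10^-3″ → d = 1/p = 238.7 pc
Star 1: M = m − 5 log₁₀ d + 5 = 8.53 − 5·2.3778 + 5 = 1.641
Star 2: d = 1/p = 1/0.0246″ = 40.65 pc
Star 2: M = m − 5 log₁₀ d + 5 = 7.64 − 5·1.6091 + 5 = 4.595
ΔM = M_1 − M_2 = 1.641 − (4.595) = -2.954; smaller M is more luminous → Star 1.
L ratio = 10^(0.4 |ΔM|) = 10^1.181 = 15.19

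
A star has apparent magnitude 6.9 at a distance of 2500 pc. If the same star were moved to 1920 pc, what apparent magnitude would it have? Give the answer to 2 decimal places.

m ≈ 6.33

Flux ∝ 1/d², so Δm = 5 log₁₀(d₂/d₁) = 5 log₁₀(1920/2500) = -0.573
m₂ = m₁ + Δm = 6.9 + (-0.573) = 6.327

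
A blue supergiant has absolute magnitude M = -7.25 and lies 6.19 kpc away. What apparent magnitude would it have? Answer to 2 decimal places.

m ≈ 6.71

d = 6.19 kpc = 6190 pc
m = M + 5 log₁₀ d − 5 = -7.25 + 5·3.7917 − 5 = 6.708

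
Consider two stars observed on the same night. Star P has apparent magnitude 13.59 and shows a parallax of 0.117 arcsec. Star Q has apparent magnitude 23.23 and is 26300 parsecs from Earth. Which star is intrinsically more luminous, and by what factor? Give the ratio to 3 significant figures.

Star P: d = 1/p = 1/0.117″ = 8.547 pc
Star P: M = m − 5 log₁₀ d + 5 = 13.59 − 5·0.9318 + 5 = 13.931
Star Q: M = m − 5 log₁₀ d + 5 = 23.23 − 5·4.4200 + 5 = 6.130
ΔM = M_P − M_Q = 13.931 − (6.130) = 7.801; smaller M is more luminous → Star Q.
L ratio = 10^(0.4 |ΔM|) = 10^3.120 = 1319

Star Q is more luminous, by a factor of 1320.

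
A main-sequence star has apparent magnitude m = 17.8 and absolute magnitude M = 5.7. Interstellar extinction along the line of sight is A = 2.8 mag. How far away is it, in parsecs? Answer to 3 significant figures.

d ≈ 724 pc

m − M = 5 log₁₀(d/10 pc) + A  ⇒  17.8 − (5.7) − 2.8 = 5 log₁₀(d/10)
9.300 = 5 log₁₀(d/10)
log₁₀ d = (m − M − A)/5 + 1 = 2.8600
d = 10^2.8600 = 724.4 pc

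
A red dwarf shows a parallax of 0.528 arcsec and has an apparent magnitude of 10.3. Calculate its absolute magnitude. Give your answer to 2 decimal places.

M ≈ 13.91

d = 1/p = 1/0.528″ = 1.894 pc
5 log₁₀(d/10 pc) = 5 log₁₀(1.894) − 5 = -3.613
M = m − 5 log₁₀(d/10) = 10.3 + 3.613 = 13.913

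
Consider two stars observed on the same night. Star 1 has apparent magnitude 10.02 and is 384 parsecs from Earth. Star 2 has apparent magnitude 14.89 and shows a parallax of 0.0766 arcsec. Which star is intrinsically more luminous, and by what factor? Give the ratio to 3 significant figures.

Star 1: M = m − 5 log₁₀ d + 5 = 10.02 − 5·2.5843 + 5 = 2.098
Star 2: d = 1/p = 1/0.0766″ = 13.05 pc
Star 2: M = m − 5 log₁₀ d + 5 = 14.89 − 5·1.1158 + 5 = 14.311
ΔM = M_1 − M_2 = 2.098 − (14.311) = -12.213; smaller M is more luminous → Star 1.
L ratio = 10^(0.4 |ΔM|) = 10^4.885 = 76760

Star 1 is more luminous, by a factor of 76800.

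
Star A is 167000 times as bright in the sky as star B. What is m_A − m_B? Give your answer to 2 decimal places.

Pogson: Δm = −2.5 log₁₀(ratio) = −2.5 log₁₀(167000) = −2.5 × 5.2227 = -13.057
Star A is brighter, so it has the smaller magnitude: the difference is negative.

m_A − m_B ≈ -13.06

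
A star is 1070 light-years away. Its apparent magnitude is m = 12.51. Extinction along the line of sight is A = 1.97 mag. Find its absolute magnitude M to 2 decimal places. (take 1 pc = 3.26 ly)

d = 1070 ly / 3.26 = 328.2 pc
5 log₁₀(d/10 pc) = 5 log₁₀(328.2) − 5 = 7.581
M = m − 5 log₁₀(d/10) − A = 12.51 − 7.581 − 1.97 = 2.959

M ≈ 2.96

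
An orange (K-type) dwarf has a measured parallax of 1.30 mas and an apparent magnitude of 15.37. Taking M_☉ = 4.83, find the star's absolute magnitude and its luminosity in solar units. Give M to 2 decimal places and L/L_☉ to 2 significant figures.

M ≈ 5.94; L/L_☉ ≈ 0.36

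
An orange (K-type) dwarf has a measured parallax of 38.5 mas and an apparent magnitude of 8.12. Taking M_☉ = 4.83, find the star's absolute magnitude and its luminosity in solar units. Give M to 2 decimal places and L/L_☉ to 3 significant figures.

d = 1/p = 1000/38.5 mas = 25.97 pc
M = m − 5 log₁₀ d + 5 = 8.12 − 5·1.4145 + 5 = 6.047
M − M_☉ = 6.047 − 4.83 = 1.217
L/L_☉ = 10^(−0.4 × 1.217) = 0.3259

M ≈ 6.05; L/L_☉ ≈ 0.326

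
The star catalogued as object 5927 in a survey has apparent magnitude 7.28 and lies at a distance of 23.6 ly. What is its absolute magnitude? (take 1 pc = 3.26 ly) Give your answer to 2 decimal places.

M ≈ 7.98

d = 23.6 ly / 3.26 = 7.239 pc
5 log₁₀(d/10 pc) = 5 log₁₀(7.239) − 5 = -0.702
M = m − 5 log₁₀(d/10) = 7.28 + 0.702 = 7.982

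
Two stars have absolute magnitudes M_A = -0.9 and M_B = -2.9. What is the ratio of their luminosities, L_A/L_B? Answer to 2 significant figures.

ΔM = M_A − M_B = 2.0
L_A/L_B = 10^(−0.4 ΔM) = 10^-0.800 = 0.1585

L_A/L_B ≈ 0.16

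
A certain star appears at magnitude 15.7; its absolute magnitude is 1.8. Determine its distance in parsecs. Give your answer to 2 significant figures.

d ≈ 6000 pc

μ = m − M = 13.900
m − M = 5 log₁₀ d − 5
log₁₀ d = (m − M)/5 + 1 = 3.7800
d = 10^3.7800 = 6026 pc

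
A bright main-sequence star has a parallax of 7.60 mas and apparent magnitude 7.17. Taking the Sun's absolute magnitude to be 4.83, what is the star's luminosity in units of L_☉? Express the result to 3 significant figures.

L/L_☉ ≈ 20.1

d = 1/p = 1000/7.60 mas = 131.6 pc
M = m − 5 log₁₀ d + 5 = 7.17 − 5·2.1192 + 5 = 1.574
M − M_☉ = 1.574 − 4.83 = -3.256
L/L_☉ = 10^(−0.4 × -3.256) = 20.06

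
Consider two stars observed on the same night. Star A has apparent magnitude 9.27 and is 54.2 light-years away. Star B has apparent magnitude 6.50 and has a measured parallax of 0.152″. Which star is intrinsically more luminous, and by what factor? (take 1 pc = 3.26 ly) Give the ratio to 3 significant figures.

Star B is more luminous, by a factor of 2.01.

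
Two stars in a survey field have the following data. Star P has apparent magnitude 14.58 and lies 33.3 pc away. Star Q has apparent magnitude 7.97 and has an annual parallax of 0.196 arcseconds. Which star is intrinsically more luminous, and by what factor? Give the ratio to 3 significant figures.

Star P: M = m − 5 log₁₀ d + 5 = 14.58 − 5·1.5224 + 5 = 11.968
Star Q: d = 1/p = 1/0.196″ = 5.102 pc
Star Q: M = m − 5 log₁₀ d + 5 = 7.97 − 5·0.7077 + 5 = 9.431
ΔM = M_P − M_Q = 11.968 − (9.431) = 2.536; smaller M is more luminous → Star Q.
L ratio = 10^(0.4 |ΔM|) = 10^1.015 = 10.34

Star Q is more luminous, by a factor of 10.3.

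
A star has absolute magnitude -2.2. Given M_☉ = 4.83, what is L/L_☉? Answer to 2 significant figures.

M − M_☉ = -2.2 − 4.83 = -7.030
L/L_☉ = 10^(−0.4 (M − M_☉)) = 10^2.812 = 648.6

L/L_☉ ≈ 650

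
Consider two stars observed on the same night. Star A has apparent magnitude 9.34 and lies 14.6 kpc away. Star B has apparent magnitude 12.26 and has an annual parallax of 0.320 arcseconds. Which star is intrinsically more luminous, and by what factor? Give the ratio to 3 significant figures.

Star A is more luminous, by a factor of 3.21×10^8.

Star A: d = 14.6 kpc = 14600 pc
Star A: M = m − 5 log₁₀ d + 5 = 9.34 − 5·4.1644 + 5 = -6.482
Star B: d = 1/p = 1/0.320″ = 3.125 pc
Star B: M = m − 5 log₁₀ d + 5 = 12.26 − 5·0.4949 + 5 = 14.786
ΔM = M_A − M_B = -6.482 − (14.786) = -21.268; smaller M is more luminous → Star A.
L ratio = 10^(0.4 |ΔM|) = 10^8.507 = 3.214×10^8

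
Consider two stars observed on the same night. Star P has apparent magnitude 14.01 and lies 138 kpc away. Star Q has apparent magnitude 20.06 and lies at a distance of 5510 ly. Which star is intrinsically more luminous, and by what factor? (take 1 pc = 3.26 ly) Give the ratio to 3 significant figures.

Star P: d = 138 kpc = 138000 pc
Star P: M = m − 5 log₁₀ d + 5 = 14.01 − 5·5.1399 + 5 = -6.689
Star Q: d = 5510 ly / 3.26 = 1690 pc
Star Q: M = m − 5 log₁₀ d + 5 = 20.06 − 5·3.2279 + 5 = 8.920
ΔM = M_P − M_Q = -6.689 − (8.920) = -15.610; smaller M is more luminous → Star P.
L ratio = 10^(0.4 |ΔM|) = 10^6.244 = 1.753×10^6

Star P is more luminous, by a factor of 1.75×10^6.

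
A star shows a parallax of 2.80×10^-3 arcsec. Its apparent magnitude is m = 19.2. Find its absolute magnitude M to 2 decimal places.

d = 1/p = 1/2.80×10^-3″ = 357.1 pc
5 log₁₀(d/10 pc) = 5 log₁₀(357.1) − 5 = 7.764
M = m − 5 log₁₀(d/10) = 19.2 − 7.764 = 11.436

M ≈ 11.44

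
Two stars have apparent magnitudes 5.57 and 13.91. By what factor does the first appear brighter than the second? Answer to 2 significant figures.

2200

Δm = 5.57 − (13.91) = -8.34
Flux ratio = 10^(−0.4 Δm) = 10^(−0.4 × -8.34) = 10^3.336 = 2168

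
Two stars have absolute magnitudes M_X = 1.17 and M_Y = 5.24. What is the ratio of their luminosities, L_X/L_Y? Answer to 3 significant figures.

ΔM = M_X − M_Y = -4.07
L_X/L_Y = 10^(−0.4 ΔM) = 10^1.628 = 42.46

L_X/L_Y ≈ 42.5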